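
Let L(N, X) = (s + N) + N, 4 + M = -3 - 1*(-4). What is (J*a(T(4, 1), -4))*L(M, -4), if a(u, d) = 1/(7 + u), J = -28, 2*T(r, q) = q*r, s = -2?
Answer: 224/9 ≈ 24.889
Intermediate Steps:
T(r, q) = q*r/2 (T(r, q) = (q*r)/2 = q*r/2)
M = -3 (M = -4 + (-3 - 1*(-4)) = -4 + (-3 + 4) = -4 + 1 = -3)
L(N, X) = -2 + 2*N (L(N, X) = (-2 + N) + N = -2 + 2*N)
(J*a(T(4, 1), -4))*L(M, -4) = (-28/(7 + (½)*1*4))*(-2 + 2*(-3)) = (-28/(7 + 2))*(-2 - 6) = -28/9*(-8) = 224/9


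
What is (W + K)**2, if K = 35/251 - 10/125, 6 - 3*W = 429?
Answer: 782166897604/39375625 ≈ 19864.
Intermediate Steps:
W = -141 (W = 2 - 1/3*429 = 2 - 143 = -141)
K = 373/6275 (K = 35*(1/251) - 10*1/125 = 35/251 - 2/25 = 373/6275 ≈ 0.059442)
(W + K)**2 = (-141 + 373/6275)**2 = (-884402/6275)**2 = 782166897604/39375625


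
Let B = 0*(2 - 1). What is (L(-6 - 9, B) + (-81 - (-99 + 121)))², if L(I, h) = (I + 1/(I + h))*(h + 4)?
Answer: 5997601/225 ≈ 26656.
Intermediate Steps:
B = 0 (B = 0*1 = 0)
L(I, h) = (4 + h)*(I + 1/(I + h)) (L(I, h) = (I + 1/(I + h))*(4 + h) = (4 + h)*(I + 1/(I + h)))
(L(-6 - 9, B) + (-81 - (-99 + 121)))² = ((4 + 0 + 4*(-6 - 9)² + (-6 - 9)*0² + 0*(-6 - 9)² + 4*(-6 - 9)*0)/((-6 - 9) + 0) + (-81 - (-99 + 121)))² = ((4 + 0 + 4*(-15)² - 15*0 + 0*(-15)² + 4*(-15)*0)/(-15 + 0) + (-81 - 1*22))² = ((4 + 0 + 4*225 + 0 + 0*225 + 0)/(-15) + (-81 - 22))² = (-(4 + 0 + 900 + 0 + 0 + 0)/15 - 103)² = (-1/15*904 - 103)² = (-904/15 - 103)² = (-2449/15)² = 5997601/225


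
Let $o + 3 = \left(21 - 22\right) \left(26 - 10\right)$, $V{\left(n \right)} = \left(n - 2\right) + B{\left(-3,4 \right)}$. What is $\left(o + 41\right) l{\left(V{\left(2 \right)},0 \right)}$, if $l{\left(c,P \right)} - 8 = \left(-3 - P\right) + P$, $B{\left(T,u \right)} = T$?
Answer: $110$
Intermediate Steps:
$V{\left(n \right)} = -5 + n$ ($V{\left(n \right)} = \left(n - 2\right) - 3 = \left(-2 + n\right) - 3 = -5 + n$)
$l{\left(c,P \right)} = 5$ ($l{\left(c,P \right)} = 8 + \left(\left(-3 - P\right) + P\right) = 8 - 3 = 5$)
$o = -19$ ($o = -3 + \left(21 - 22\right) \left(26 - 10\right) = -3 - 16 = -19$)
$\left(o + 41\right) l{\left(V{\left(2 \right)},0 \right)} = \left(-19 + 41\right) 5 = 22 \cdot 5 = 110$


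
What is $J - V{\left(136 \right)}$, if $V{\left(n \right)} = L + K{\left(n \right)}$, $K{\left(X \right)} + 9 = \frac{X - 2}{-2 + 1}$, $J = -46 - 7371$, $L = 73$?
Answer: $-7347$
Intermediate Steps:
$J = -7417$ ($J = -46 - 7371 = -7417$)
$K{\left(X \right)} = -7 - X$ ($K{\left(X \right)} = -9 + \frac{X - 2}{-2 + 1} = -9 + \frac{-2 + X}{-1} = -9 + \left(-2 + X\right) \left(-1\right) = -9 - \left(-2 + X\right) = -7 - X$)
$V{\left(n \right)} = 66 - n$ ($V{\left(n \right)} = 73 - \left(7 + n\right) = 66 - n$)
$J - V{\left(136 \right)} = -7417 - \left(66 - 136\right) = -7417 - -70 = -7417 + 70 = -7347$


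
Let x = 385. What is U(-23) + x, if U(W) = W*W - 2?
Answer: 912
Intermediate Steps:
U(W) = -2 + W² (U(W) = W² - 2 = -2 + W²)
U(-23) + x = (-2 + (-23)²) + 385 = (-2 + 529) + 385 = 527 + 385 = 912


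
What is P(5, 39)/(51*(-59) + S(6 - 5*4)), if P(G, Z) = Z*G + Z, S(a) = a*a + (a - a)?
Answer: -234/2813 ≈ -0.083185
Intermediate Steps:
S(a) = a² (S(a) = a² + 0 = a²)
P(G, Z) = Z + G*Z (P(G, Z) = G*Z + Z = Z + G*Z)
P(5, 39)/(51*(-59) + S(6 - 5*4)) = (39*(1 + 5))/(51*(-59) + (6 - 5*4)²) = (39*6)/(-3009 + (6 - 20)²) = 234/(-3009 + (-14)²) = 234/(-3009 + 196) = 234/(-2813) = 234*(-1/2813) = -234/2813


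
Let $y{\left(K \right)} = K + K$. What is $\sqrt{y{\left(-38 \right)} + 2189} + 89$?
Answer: $89 + \sqrt{2113} \approx 134.97$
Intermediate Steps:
$y{\left(K \right)} = 2 K$
$\sqrt{y{\left(-38 \right)} + 2189} + 89 = \sqrt{2 \left(-38\right) + 2189} + 89 = \sqrt{-76 + 2189} + 89 = \sqrt{2113} + 89 = 89 + \sqrt{2113}$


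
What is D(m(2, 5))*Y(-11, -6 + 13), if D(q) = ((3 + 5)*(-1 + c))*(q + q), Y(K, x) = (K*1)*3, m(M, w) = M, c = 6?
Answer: -5280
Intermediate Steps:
Y(K, x) = 3*K (Y(K, x) = K*3 = 3*K)
D(q) = 80*q (D(q) = ((3 + 5)*(-1 + 6))*(q + q) = (8*5)*(2*q) = 40*(2*q) = 80*q)
D(m(2, 5))*Y(-11, -6 + 13) = (80*2)*(3*(-11)) = 160*(-33) = -5280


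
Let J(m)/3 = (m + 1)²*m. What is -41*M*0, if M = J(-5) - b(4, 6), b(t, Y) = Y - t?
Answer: 0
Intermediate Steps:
J(m) = 3*m*(1 + m)² (J(m) = 3*((m + 1)²*m) = 3*((1 + m)²*m) = 3*(m*(1 + m)²) = 3*m*(1 + m)²)
M = -242 (M = 3*(-5)*(1 - 5)² - (6 - 1*4) = 3*(-5)*(-4)² - (6 - 4) = 3*(-5)*16 - 1*2 = -240 - 2 = -242)
-41*M*0 = -41*(-242)*0 = 9922*0 = 0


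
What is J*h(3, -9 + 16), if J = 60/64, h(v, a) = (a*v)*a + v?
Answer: 1125/8 ≈ 140.63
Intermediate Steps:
h(v, a) = v + v*a² (h(v, a) = v*a² + v = v + v*a²)
J = 15/16 (J = 60*(1/64) = 15/16 ≈ 0.93750)
J*h(3, -9 + 16) = 15*(3*(1 + (-9 + 16)²))/16 = 15*(3*(1 + 7²))/16 = 15*(3*(1 + 49))/16 = 15*(3*50)/16 = (15/16)*150 = 1125/8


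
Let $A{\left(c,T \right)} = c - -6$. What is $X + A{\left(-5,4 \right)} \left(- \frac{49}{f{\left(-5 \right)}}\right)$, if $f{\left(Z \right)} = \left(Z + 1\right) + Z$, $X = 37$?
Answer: $\frac{382}{9} \approx 42.444$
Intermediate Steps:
$A{\left(c,T \right)} = 6 + c$ ($A{\left(c,T \right)} = c + 6 = 6 + c$)
$f{\left(Z \right)} = 1 + 2 Z$ ($f{\left(Z \right)} = \left(1 + Z\right) + Z = 1 + 2 Z$)
$X + A{\left(-5,4 \right)} \left(- \frac{49}{f{\left(-5 \right)}}\right) = 37 + \left(6 - 5\right) \left(- \frac{49}{1 + 2 \left(-5\right)}\right) = 37 + 1 \left(- \frac{49}{1 - 10}\right) = 37 + 1 \left(- \frac{49}{-9}\right) = 37 + 1 \left(\left(-49\right) \left(- \frac{1}{9}\right)\right) = 37 + 1 \cdot \frac{49}{9} = 37 + \frac{49}{9} = \frac{382}{9}$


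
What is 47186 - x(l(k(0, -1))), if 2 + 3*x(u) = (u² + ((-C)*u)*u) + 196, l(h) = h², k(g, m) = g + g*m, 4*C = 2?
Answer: 141364/3 ≈ 47121.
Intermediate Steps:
C = ½ (C = (¼)*2 = ½ ≈ 0.50000)
x(u) = 194/3 + u²/6 (x(u) = -⅔ + ((u² + ((-1*½)*u)*u) + 196)/3 = -⅔ + ((u² + (-u/2)*u) + 196)/3 = -⅔ + ((u² - u²/2) + 196)/3 = -⅔ + (u²/2 + 196)/3 = -⅔ + (196 + u²/2)/3 = -⅔ + (196/3 + u²/6) = 194/3 + u²/6)
47186 - x(l(k(0, -1))) = 47186 - (194/3 + ((0*(1 - 1))²)²/6) = 47186 - (194/3 + ((0*0)²)²/6) = 47186 - (194/3 + (0²)²/6) = 47186 - (194/3 + (⅙)*0²) = 47186 - (194/3 + (⅙)*0) = 47186 - (194/3 + 0) = 47186 - 1*194/3 = 47186 - 194/3 = 141364/3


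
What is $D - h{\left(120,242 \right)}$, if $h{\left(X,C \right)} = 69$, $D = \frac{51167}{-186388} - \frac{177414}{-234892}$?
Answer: $- \frac{749960833739}{10945262524} \approx -68.519$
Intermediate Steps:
$D = \frac{5262280417}{10945262524}$ ($D = 51167 \left(- \frac{1}{186388}\right) - - \frac{88707}{117446} = - \frac{51167}{186388} + \frac{88707}{117446} = \frac{5262280417}{10945262524} \approx 0.48078$)
$D - h{\left(120,242 \right)} = \frac{5262280417}{10945262524} - 69 = - \frac{749960833739}{10945262524}$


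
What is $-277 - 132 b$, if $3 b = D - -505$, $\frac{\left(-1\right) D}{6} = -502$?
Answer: $-155025$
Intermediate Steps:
$D = 3012$ ($D = \left(-6\right) \left(-502\right) = 3012$)
$b = \frac{3517}{3}$ ($b = \frac{3012 - -505}{3} = \frac{3012 + 505}{3} = \frac{1}{3} \cdot 3517 = \frac{3517}{3} \approx 1172.3$)
$-277 - 132 b = -277 - 154748 = -155025$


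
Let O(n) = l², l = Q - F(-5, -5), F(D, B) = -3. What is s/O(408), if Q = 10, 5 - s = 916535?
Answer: -916530/169 ≈ -5423.3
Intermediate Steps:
s = -916530 (s = 5 - 1*916535 = 5 - 916535 = -916530)
l = 13 (l = 10 - 1*(-3) = 10 + 3 = 13)
O(n) = 169 (O(n) = 13² = 169)
s/O(408) = -916530/169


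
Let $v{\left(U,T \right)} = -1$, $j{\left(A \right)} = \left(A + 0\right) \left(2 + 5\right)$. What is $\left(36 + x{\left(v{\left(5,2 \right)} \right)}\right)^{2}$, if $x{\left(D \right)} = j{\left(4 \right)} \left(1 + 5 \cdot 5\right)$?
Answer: $583696$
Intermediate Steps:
$j{\left(A \right)} = 7 A$ ($j{\left(A \right)} = A 7 = 7 A$)
$x{\left(D \right)} = 728$ ($x{\left(D \right)} = 7 \cdot 4 \left(1 + 5 \cdot 5\right) = 28 \left(1 + 25\right) = 28 \cdot 26 = 728$)
$\left(36 + x{\left(v{\left(5,2 \right)} \right)}\right)^{2} = \left(36 + 728\right)^{2} = 764^{2} = 583696$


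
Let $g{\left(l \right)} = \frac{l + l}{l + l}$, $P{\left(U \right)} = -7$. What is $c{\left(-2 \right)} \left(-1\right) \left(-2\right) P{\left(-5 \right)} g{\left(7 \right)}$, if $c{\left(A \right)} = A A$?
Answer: $-56$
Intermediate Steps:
$c{\left(A \right)} = A^{2}$
$g{\left(l \right)} = 1$ ($g{\left(l \right)} = \frac{2 l}{2 l} = 2 l \frac{1}{2 l} = 1$)
$c{\left(-2 \right)} \left(-1\right) \left(-2\right) P{\left(-5 \right)} g{\left(7 \right)} = \left(-2\right)^{2} \left(-1\right) \left(-2\right) \left(-7\right) 1 = 4 \left(-1\right) \left(-2\right) \left(-7\right) 1 = \left(-4\right) \left(-2\right) \left(-7\right) 1 = 8 \left(-7\right) 1 = \left(-56\right) 1 = -56$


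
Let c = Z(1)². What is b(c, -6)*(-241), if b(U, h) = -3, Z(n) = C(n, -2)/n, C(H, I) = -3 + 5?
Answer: 723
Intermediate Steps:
C(H, I) = 2
Z(n) = 2/n
c = 4 (c = (2/1)² = (2*1)² = 2² = 4)
b(c, -6)*(-241) = -3*(-241) = 723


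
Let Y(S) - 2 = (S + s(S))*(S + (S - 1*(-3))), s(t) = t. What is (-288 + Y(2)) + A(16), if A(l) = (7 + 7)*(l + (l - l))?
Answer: -34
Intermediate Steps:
A(l) = 14*l (A(l) = 14*(l + 0) = 14*l)
Y(S) = 2 + 2*S*(3 + 2*S) (Y(S) = 2 + (S + S)*(S + (S - 1*(-3))) = 2 + (2*S)*(S + (S + 3)) = 2 + (2*S)*(S + (3 + S)) = 2 + (2*S)*(3 + 2*S) = 2 + 2*S*(3 + 2*S))
(-288 + Y(2)) + A(16) = (-288 + (2 + 4*2² + 6*2)) + 14*16 = (-288 + (2 + 4*4 + 12)) + 224 = (-288 + (2 + 16 + 12)) + 224 = (-288 + 30) + 224 = -258 + 224 = -34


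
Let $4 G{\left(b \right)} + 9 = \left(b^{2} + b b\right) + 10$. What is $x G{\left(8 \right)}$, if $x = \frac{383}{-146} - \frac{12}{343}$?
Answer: $- \frac{17172609}{200312} \approx -85.729$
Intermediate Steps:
$x = - \frac{133121}{50078}$ ($x = 383 \left(- \frac{1}{146}\right) - \frac{12}{343} = - \frac{383}{146} - \frac{12}{343} = - \frac{133121}{50078} \approx -2.6583$)
$G{\left(b \right)} = \frac{1}{4} + \frac{b^{2}}{2}$ ($G{\left(b \right)} = - \frac{9}{4} + \frac{\left(b^{2} + b b\right) + 10}{4} = - \frac{9}{4} + \frac{\left(b^{2} + b^{2}\right) + 10}{4} = - \frac{9}{4} + \frac{2 b^{2} + 10}{4} = - \frac{9}{4} + \frac{10 + 2 b^{2}}{4} = - \frac{9}{4} + \left(\frac{5}{2} + \frac{b^{2}}{2}\right) = \frac{1}{4} + \frac{b^{2}}{2}$)
$x G{\left(8 \right)} = - \frac{133121 \left(\frac{1}{4} + \frac{8^{2}}{2}\right)}{50078} = - \frac{133121 \left(\frac{1}{4} + \frac{1}{2} \cdot 64\right)}{50078} = - \frac{133121 \left(\frac{1}{4} + 32\right)}{50078} = \left(- \frac{133121}{50078}\right) \frac{129}{4} = - \frac{17172609}{200312}$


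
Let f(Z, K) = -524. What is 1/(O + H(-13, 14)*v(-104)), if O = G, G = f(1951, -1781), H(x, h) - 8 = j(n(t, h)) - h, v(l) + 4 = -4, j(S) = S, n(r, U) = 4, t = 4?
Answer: -1/508 ≈ -0.0019685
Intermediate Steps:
v(l) = -8 (v(l) = -4 - 4 = -8)
H(x, h) = 12 - h (H(x, h) = 8 + (4 - h) = 12 - h)
G = -524
O = -524
1/(O + H(-13, 14)*v(-104)) = 1/(-524 + (12 - 1*14)*(-8)) = 1/(-524 + (12 - 14)*(-8)) = 1/(-524 - 2*(-8)) = 1/(-524 + 16) = 1/(-508) = -1/508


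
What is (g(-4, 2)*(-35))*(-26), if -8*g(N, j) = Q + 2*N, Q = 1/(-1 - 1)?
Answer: 7735/8 ≈ 966.88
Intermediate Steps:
Q = -1/2 (Q = 1/(-2) = -1/2 ≈ -0.50000)
g(N, j) = 1/16 - N/4 (g(N, j) = -(-1/2 + 2*N)/8 = 1/16 - N/4)
(g(-4, 2)*(-35))*(-26) = ((1/16 - 1/4*(-4))*(-35))*(-26) = ((1/16 + 1)*(-35))*(-26) = ((17/16)*(-35))*(-26) = -595/16*(-26) = 7735/8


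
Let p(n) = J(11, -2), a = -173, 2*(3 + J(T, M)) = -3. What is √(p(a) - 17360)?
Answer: I*√69458/2 ≈ 131.77*I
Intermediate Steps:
J(T, M) = -9/2 (J(T, M) = -3 + (½)*(-3) = -3 - 3/2 = -9/2)
p(n) = -9/2
√(p(a) - 17360) = √(-9/2 - 17360) = √(-34729/2) = I*√69458/2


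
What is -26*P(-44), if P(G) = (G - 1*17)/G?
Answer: -793/22 ≈ -36.045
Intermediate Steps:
P(G) = (-17 + G)/G (P(G) = (G - 17)/G = (-17 + G)/G)
-26*P(-44) = -26*(-17 - 44)/(-44) = -(-13)*(-61)/22 = -26*61/44 = -793/22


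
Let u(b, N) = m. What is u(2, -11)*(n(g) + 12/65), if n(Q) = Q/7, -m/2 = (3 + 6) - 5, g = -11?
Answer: 5048/455 ≈ 11.095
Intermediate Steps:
m = -8 (m = -2*((3 + 6) - 5) = -2*(9 - 5) = -2*4 = -8)
u(b, N) = -8
n(Q) = Q/7 (n(Q) = Q*(1/7) = Q/7)
u(2, -11)*(n(g) + 12/65) = -8*((1/7)*(-11) + 12/65) = -8*(-11/7 + 12*(1/65)) = -8*(-11/7 + 12/65) = -8*(-631/455) = 5048/455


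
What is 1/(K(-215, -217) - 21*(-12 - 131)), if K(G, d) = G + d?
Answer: 1/2571 ≈ 0.00038895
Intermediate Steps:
1/(K(-215, -217) - 21*(-12 - 131)) = 1/((-215 - 217) - 21*(-12 - 131)) = 1/(-432 - 21*(-143)) = 1/(-432 + 3003) = 1/2571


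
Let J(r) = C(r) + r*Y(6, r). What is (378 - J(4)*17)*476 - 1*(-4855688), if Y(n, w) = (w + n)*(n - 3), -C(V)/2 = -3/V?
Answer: 4052438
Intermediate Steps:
C(V) = 6/V (C(V) = -(-6)/V = 6/V)
Y(n, w) = (-3 + n)*(n + w) (Y(n, w) = (n + w)*(-3 + n) = (-3 + n)*(n + w))
J(r) = 6/r + r*(18 + 3*r) (J(r) = 6/r + r*(6² - 3*6 - 3*r + 6*r) = 6/r + r*(36 - 18 - 3*r + 6*r) = 6/r + r*(18 + 3*r))
(378 - J(4)*17)*476 - 1*(-4855688) = (378 - 3*(2 + 4²*(6 + 4))/4*17)*476 - 1*(-4855688) = (378 - 3*(¼)*(2 + 16*10)*17)*476 + 4855688 = (378 - 3*(¼)*(2 + 160)*17)*476 + 4855688 = (378 - 3*(¼)*162*17)*476 + 4855688 = (378 - 243*17/2)*476 + 4855688 = (378 - 1*4131/2)*476 + 4855688 = (378 - 4131/2)*476 + 4855688 = -3375/2*476 + 4855688 = -803250 + 4855688 = 4052438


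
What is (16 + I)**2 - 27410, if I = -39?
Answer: -26881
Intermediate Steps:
(16 + I)**2 - 27410 = (16 - 39)**2 - 27410 = (-23)**2 - 27410 = 529 - 27410 = -26881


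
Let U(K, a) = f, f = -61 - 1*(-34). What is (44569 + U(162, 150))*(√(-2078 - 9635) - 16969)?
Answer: -755833198 + 44542*I*√11713 ≈ -7.5583e+8 + 4.8206e+6*I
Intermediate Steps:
f = -27 (f = -61 + 34 = -27)
U(K, a) = -27
(44569 + U(162, 150))*(√(-2078 - 9635) - 16969) = (44569 - 27)*(√(-2078 - 9635) - 16969) = 44542*(√(-11713) - 16969) = 44542*(I*√11713 - 16969) = 44542*(-16969 + I*√11713) = -755833198 + 44542*I*√11713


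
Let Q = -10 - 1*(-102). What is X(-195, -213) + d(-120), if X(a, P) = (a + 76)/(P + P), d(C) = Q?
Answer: 39311/426 ≈ 92.279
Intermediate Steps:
Q = 92 (Q = -10 + 102 = 92)
d(C) = 92
X(a, P) = (76 + a)/(2*P) (X(a, P) = (76 + a)/((2*P)) = (76 + a)*(1/(2*P)) = (76 + a)/(2*P))
X(-195, -213) + d(-120) = (½)*(76 - 195)/(-213) + 92 = (½)*(-1/213)*(-119) + 92 = 119/426 + 92 = 39311/426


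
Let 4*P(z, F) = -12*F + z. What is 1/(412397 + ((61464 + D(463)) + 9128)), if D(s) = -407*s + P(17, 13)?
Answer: 4/1178053 ≈ 3.3954e-6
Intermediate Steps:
P(z, F) = -3*F + z/4 (P(z, F) = (-12*F + z)/4 = (z - 12*F)/4 = -3*F + z/4)
D(s) = -139/4 - 407*s (D(s) = -407*s + (-3*13 + (1/4)*17) = -407*s + (-39 + 17/4) = -407*s - 139/4 = -139/4 - 407*s)
1/(412397 + ((61464 + D(463)) + 9128)) = 1/(412397 + ((61464 + (-139/4 - 407*463)) + 9128)) = 1/(412397 + ((61464 + (-139/4 - 188441)) + 9128)) = 1/(412397 + ((61464 - 753903/4) + 9128)) = 1/(412397 + (-508047/4 + 9128)) = 1/(412397 - 471535/4) = 1/(1178053/4) = 4/1178053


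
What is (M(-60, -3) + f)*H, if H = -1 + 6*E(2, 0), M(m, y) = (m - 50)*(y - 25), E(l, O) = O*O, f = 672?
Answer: -3752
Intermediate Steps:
E(l, O) = O²
M(m, y) = (-50 + m)*(-25 + y)
H = -1 (H = -1 + 6*0² = -1 + 6*0 = -1 + 0 = -1)
(M(-60, -3) + f)*H = ((1250 - 50*(-3) - 25*(-60) - 60*(-3)) + 672)*(-1) = ((1250 + 150 + 1500 + 180) + 672)*(-1) = (3080 + 672)*(-1) = 3752*(-1) = -3752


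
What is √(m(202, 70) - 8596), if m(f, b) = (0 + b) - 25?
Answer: I*√8551 ≈ 92.472*I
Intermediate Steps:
m(f, b) = -25 + b (m(f, b) = b - 25 = -25 + b)
√(m(202, 70) - 8596) = √((-25 + 70) - 8596) = √(45 - 8596) = √(-8551) = I*√8551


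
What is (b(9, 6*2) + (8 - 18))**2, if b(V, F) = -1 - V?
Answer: 400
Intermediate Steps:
(b(9, 6*2) + (8 - 18))**2 = ((-1 - 1*9) + (8 - 18))**2 = ((-1 - 9) - 10)**2 = (-10 - 10)**2 = (-20)**2 = 400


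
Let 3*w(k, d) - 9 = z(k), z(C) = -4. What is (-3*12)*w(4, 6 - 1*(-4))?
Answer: -60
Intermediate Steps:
w(k, d) = 5/3 (w(k, d) = 3 + (⅓)*(-4) = 3 - 4/3 = 5/3)
(-3*12)*w(4, 6 - 1*(-4)) = -3*12*(5/3) = -36*5/3 = -60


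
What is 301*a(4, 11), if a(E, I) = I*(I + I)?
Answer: 72842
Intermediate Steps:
a(E, I) = 2*I² (a(E, I) = I*(2*I) = 2*I²)
301*a(4, 11) = 301*(2*11²) = 301*(2*121) = 301*242 = 72842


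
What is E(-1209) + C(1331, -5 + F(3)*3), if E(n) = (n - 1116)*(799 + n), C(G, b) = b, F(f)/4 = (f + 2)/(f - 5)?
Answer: 953215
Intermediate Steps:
F(f) = 4*(2 + f)/(-5 + f) (F(f) = 4*((f + 2)/(f - 5)) = 4*((2 + f)/(-5 + f)) = 4*(2 + f)/(-5 + f))
E(n) = (-1116 + n)*(799 + n)
E(-1209) + C(1331, -5 + F(3)*3) = (-891684 + (-1209)² - 317*(-1209)) + (-5 + (4*(2 + 3)/(-5 + 3))*3) = (-891684 + 1461681 + 383253) + (-5 + (4*5/(-2))*3) = 953250 + (-5 + (4*(-½)*5)*3) = 953250 + (-5 - 10*3) = 953250 + (-5 - 30) = 953250 - 35 = 953215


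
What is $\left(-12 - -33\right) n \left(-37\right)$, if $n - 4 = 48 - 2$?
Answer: $-38850$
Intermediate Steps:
$n = 50$ ($n = 4 + \left(48 - 2\right) = 4 + 46 = 50$)
$\left(-12 - -33\right) n \left(-37\right) = \left(-12 - -33\right) 50 \left(-37\right) = \left(-12 + 33\right) 50 \left(-37\right) = 21 \cdot 50 \left(-37\right) = 1050 \left(-37\right) = -38850$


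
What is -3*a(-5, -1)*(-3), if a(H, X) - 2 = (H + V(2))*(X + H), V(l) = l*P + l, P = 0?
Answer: 180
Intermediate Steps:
V(l) = l (V(l) = l*0 + l = 0 + l = l)
a(H, X) = 2 + (2 + H)*(H + X) (a(H, X) = 2 + (H + 2)*(X + H) = 2 + (2 + H)*(H + X))
-3*a(-5, -1)*(-3) = -3*(2 + (-5)² + 2*(-5) + 2*(-1) - 5*(-1))*(-3) = -3*(2 + 25 - 10 - 2 + 5)*(-3) = -3*20*(-3) = -60*(-3) = 180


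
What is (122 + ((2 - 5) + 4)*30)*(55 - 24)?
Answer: 4712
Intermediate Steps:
(122 + ((2 - 5) + 4)*30)*(55 - 24) = (122 + (-3 + 4)*30)*31 = (122 + 1*30)*31 = (122 + 30)*31 = 152*31 = 4712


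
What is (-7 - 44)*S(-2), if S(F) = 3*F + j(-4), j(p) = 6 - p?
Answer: -204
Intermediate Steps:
S(F) = 10 + 3*F (S(F) = 3*F + (6 - 1*(-4)) = 3*F + (6 + 4) = 3*F + 10 = 10 + 3*F)
(-7 - 44)*S(-2) = (-7 - 44)*(10 + 3*(-2)) = -51*(10 - 6) = -51*4 = -204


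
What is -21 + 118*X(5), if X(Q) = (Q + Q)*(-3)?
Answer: -3561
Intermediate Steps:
X(Q) = -6*Q (X(Q) = (2*Q)*(-3) = -6*Q)
-21 + 118*X(5) = -21 + 118*(-6*5) = -21 + 118*(-30) = -21 - 3540 = -3561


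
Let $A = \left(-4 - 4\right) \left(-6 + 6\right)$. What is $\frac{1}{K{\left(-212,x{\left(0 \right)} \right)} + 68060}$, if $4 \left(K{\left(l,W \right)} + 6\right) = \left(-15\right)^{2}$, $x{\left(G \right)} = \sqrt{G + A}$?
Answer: $\frac{4}{272441} \approx 1.4682 \cdot 10^{-5}$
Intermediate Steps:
$A = 0$ ($A = \left(-8\right) 0 = 0$)
$x{\left(G \right)} = \sqrt{G}$ ($x{\left(G \right)} = \sqrt{G + 0} = \sqrt{G}$)
$K{\left(l,W \right)} = \frac{201}{4}$ ($K{\left(l,W \right)} = -6 + \frac{\left(-15\right)^{2}}{4} = -6 + \frac{1}{4} \cdot 225 = -6 + \frac{225}{4} = \frac{201}{4}$)
$\frac{1}{K{\left(-212,x{\left(0 \right)} \right)} + 68060} = \frac{1}{\frac{201}{4} + 68060} = \frac{1}{\frac{272441}{4}} = \frac{4}{272441}$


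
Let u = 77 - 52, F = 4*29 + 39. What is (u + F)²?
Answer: 32400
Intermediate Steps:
F = 155 (F = 116 + 39 = 155)
u = 25
(u + F)² = (25 + 155)² = 180² = 32400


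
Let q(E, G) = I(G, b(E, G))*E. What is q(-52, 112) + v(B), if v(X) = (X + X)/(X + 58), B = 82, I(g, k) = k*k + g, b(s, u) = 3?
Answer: -220179/35 ≈ -6290.8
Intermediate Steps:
I(g, k) = g + k² (I(g, k) = k² + g = g + k²)
q(E, G) = E*(9 + G) (q(E, G) = (G + 3²)*E = (G + 9)*E = (9 + G)*E = E*(9 + G))
v(X) = 2*X/(58 + X) (v(X) = (2*X)/(58 + X) = 2*X/(58 + X))
q(-52, 112) + v(B) = -52*(9 + 112) + 2*82/(58 + 82) = -52*121 + 2*82/140 = -6292 + 2*82*(1/140) = -6292 + 41/35 = -220179/35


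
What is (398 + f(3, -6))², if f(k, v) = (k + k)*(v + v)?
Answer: 106276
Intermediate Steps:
f(k, v) = 4*k*v (f(k, v) = (2*k)*(2*v) = 4*k*v)
(398 + f(3, -6))² = (398 + 4*3*(-6))² = (398 - 72)² = 326² = 106276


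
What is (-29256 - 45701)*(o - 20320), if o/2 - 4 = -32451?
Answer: 6387385798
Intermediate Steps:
o = -64894 (o = 8 + 2*(-32451) = 8 - 64902 = -64894)
(-29256 - 45701)*(o - 20320) = (-29256 - 45701)*(-64894 - 20320) = -74957*(-85214) = 6387385798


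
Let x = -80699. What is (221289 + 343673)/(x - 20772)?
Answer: -564962/101471 ≈ -5.5677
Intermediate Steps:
(221289 + 343673)/(x - 20772) = (221289 + 343673)/(-80699 - 20772) = 564962/(-101471) = 564962*(-1/101471) = -564962/101471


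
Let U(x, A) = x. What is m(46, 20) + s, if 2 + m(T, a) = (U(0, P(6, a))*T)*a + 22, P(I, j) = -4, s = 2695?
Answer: 2715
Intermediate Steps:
m(T, a) = 20 (m(T, a) = -2 + ((0*T)*a + 22) = -2 + (0*a + 22) = -2 + (0 + 22) = -2 + 22 = 20)
m(46, 20) + s = 20 + 2695 = 2715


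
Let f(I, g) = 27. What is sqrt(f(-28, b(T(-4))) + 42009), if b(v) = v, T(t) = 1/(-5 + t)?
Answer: 2*sqrt(10509) ≈ 205.03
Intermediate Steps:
sqrt(f(-28, b(T(-4))) + 42009) = sqrt(27 + 42009) = sqrt(42036) = 2*sqrt(10509)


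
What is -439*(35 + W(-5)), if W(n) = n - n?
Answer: -15365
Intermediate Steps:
W(n) = 0
-439*(35 + W(-5)) = -439*(35 + 0) = -439*35 = -15365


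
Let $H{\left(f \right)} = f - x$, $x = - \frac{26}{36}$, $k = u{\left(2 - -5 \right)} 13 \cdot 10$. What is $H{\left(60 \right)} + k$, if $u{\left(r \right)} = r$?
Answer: $\frac{17473}{18} \approx 970.72$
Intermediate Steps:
$k = 910$ ($k = \left(2 - -5\right) 13 \cdot 10 = \left(2 + 5\right) 13 \cdot 10 = 7 \cdot 13 \cdot 10 = 91 \cdot 10 = 910$)
$x = - \frac{13}{18}$ ($x = \left(-26\right) \frac{1}{36} = - \frac{13}{18} \approx -0.72222$)
$H{\left(f \right)} = \frac{13}{18} + f$ ($H{\left(f \right)} = f - - \frac{13}{18} = f + \frac{13}{18} = \frac{13}{18} + f$)
$H{\left(60 \right)} + k = \left(\frac{13}{18} + 60\right) + 910 = \frac{1093}{18} + 910 = \frac{17473}{18}$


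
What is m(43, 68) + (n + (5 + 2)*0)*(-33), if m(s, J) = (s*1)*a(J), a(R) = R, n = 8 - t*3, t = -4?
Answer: 2264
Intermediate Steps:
n = 20 (n = 8 - (-4)*3 = 8 - 1*(-12) = 8 + 12 = 20)
m(s, J) = J*s (m(s, J) = (s*1)*J = s*J = J*s)
m(43, 68) + (n + (5 + 2)*0)*(-33) = 68*43 + (20 + (5 + 2)*0)*(-33) = 2924 + (20 + 7*0)*(-33) = 2924 + (20 + 0)*(-33) = 2924 + 20*(-33) = 2924 - 660 = 2264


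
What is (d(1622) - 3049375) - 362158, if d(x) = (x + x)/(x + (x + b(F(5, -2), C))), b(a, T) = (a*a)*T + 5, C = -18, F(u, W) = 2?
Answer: -10838437097/3177 ≈ -3.4115e+6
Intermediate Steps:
b(a, T) = 5 + T*a**2 (b(a, T) = a**2*T + 5 = T*a**2 + 5 = 5 + T*a**2)
d(x) = 2*x/(-67 + 2*x) (d(x) = (x + x)/(x + (x + (5 - 18*2**2))) = (2*x)/(x + (x + (5 - 18*4))) = (2*x)/(x + (x + (5 - 72))) = (2*x)/(x + (x - 67)) = (2*x)/(x + (-67 + x)) = (2*x)/(-67 + 2*x) = 2*x/(-67 + 2*x))
(d(1622) - 3049375) - 362158 = (2*1622/(-67 + 2*1622) - 3049375) - 362158 = (2*1622/(-67 + 3244) - 3049375) - 362158 = (2*1622/3177 - 3049375) - 362158 = (2*1622*(1/3177) - 3049375) - 362158 = (3244/3177 - 3049375) - 362158 = -9687861131/3177 - 362158 = -10838437097/3177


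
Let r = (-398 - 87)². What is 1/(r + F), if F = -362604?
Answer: -1/127379 ≈ -7.8506e-6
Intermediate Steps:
r = 235225 (r = (-485)² = 235225)
1/(r + F) = 1/(235225 - 362604) = 1/(-127379) = -1/127379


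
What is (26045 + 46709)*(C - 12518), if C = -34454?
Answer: -3417400888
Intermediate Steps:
(26045 + 46709)*(C - 12518) = (26045 + 46709)*(-34454 - 12518) = 72754*(-46972) = -3417400888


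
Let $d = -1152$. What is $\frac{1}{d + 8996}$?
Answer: $\frac{1}{7844} \approx 0.00012749$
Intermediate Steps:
$\frac{1}{d + 8996} = \frac{1}{-1152 + 8996} = \frac{1}{7844}$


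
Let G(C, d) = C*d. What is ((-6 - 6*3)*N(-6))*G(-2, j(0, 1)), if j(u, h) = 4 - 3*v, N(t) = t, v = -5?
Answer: -5472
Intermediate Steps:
j(u, h) = 19 (j(u, h) = 4 - 3*(-5) = 4 + 15 = 19)
((-6 - 6*3)*N(-6))*G(-2, j(0, 1)) = ((-6 - 6*3)*(-6))*(-2*19) = ((-6 - 18)*(-6))*(-38) = -24*(-6)*(-38) = 144*(-38) = -5472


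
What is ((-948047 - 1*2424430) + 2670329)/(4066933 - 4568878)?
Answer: 702148/501945 ≈ 1.3989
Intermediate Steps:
((-948047 - 1*2424430) + 2670329)/(4066933 - 4568878) = ((-948047 - 2424430) + 2670329)/(-501945) = (-3372477 + 2670329)*(-1/501945) = -702148*(-1/501945) = 702148/501945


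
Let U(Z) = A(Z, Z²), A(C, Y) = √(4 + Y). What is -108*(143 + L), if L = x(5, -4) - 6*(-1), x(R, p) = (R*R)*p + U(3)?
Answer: -5292 - 108*√13 ≈ -5681.4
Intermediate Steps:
U(Z) = √(4 + Z²)
x(R, p) = √13 + p*R² (x(R, p) = (R*R)*p + √(4 + 3²) = R²*p + √(4 + 9) = p*R² + √13 = √13 + p*R²)
L = -94 + √13 (L = (√13 - 4*5²) - 6*(-1) = (√13 - 4*25) + 6 = (√13 - 100) + 6 = (-100 + √13) + 6 = -94 + √13 ≈ -90.394)
-108*(143 + L) = -108*(143 + (-94 + √13)) = -108*(49 + √13) = -5292 - 108*√13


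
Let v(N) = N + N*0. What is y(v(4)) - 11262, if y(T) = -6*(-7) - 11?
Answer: -11231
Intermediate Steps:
v(N) = N (v(N) = N + 0 = N)
y(T) = 31 (y(T) = 42 - 11 = 31)
y(v(4)) - 11262 = 31 - 11262 = -11231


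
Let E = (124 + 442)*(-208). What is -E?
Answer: 117728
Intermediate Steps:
E = -117728 (E = 566*(-208) = -117728)
-E = -1*(-117728) = 117728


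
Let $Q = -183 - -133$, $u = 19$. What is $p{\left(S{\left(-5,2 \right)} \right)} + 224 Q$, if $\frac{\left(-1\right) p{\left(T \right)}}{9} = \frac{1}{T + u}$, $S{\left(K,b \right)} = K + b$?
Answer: $- \frac{179209}{16} \approx -11201.0$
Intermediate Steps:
$p{\left(T \right)} = - \frac{9}{19 + T}$ ($p{\left(T \right)} = - \frac{9}{T + 19} = - \frac{9}{19 + T}$)
$Q = -50$ ($Q = -183 + 133 = -50$)
$p{\left(S{\left(-5,2 \right)} \right)} + 224 Q = - \frac{9}{19 + \left(-5 + 2\right)} + 224 \left(-50\right) = - \frac{9}{19 - 3} - 11200 = - \frac{9}{16} - 11200 = - \frac{179209}{16}$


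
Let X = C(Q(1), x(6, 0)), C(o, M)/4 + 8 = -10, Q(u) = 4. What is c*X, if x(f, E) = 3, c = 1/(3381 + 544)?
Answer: -72/3925 ≈ -0.018344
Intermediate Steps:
c = 1/3925 ≈ 0.00025478
C(o, M) = -72 (C(o, M) = -32 + 4*(-10) = -32 - 40 = -72)
X = -72
c*X = (1/3925)*(-72) = -72/3925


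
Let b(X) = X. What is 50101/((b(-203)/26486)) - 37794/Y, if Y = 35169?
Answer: -15556131490572/2379769 ≈ -6.5368e+6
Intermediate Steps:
50101/((b(-203)/26486)) - 37794/Y = 50101/((-203/26486)) - 37794/35169 = 50101/((-203*1/26486)) - 37794*1/35169 = 50101/(-203/26486) - 12598/11723 = 50101*(-26486/203) - 12598/11723 = -1326975086/203 - 12598/11723 = -15556131490572/2379769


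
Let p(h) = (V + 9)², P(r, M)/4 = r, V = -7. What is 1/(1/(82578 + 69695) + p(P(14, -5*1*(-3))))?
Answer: 152273/609093 ≈ 0.25000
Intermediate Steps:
P(r, M) = 4*r
p(h) = 4 (p(h) = (-7 + 9)² = 2² = 4)
1/(1/(82578 + 69695) + p(P(14, -5*1*(-3)))) = 1/(1/(82578 + 69695) + 4) = 1/(1/152273 + 4) = 1/(609093/152273) = 152273/609093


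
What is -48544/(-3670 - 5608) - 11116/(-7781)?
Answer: 240427556/36096059 ≈ 6.6608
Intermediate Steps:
-48544/(-3670 - 5608) - 11116/(-7781) = -48544/(-9278) - 11116*(-1/7781) = -48544*(-1/9278) + 11116/7781 = 24272/4639 + 11116/7781 = 240427556/36096059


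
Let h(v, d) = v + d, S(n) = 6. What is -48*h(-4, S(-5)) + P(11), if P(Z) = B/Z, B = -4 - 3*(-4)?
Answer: -1048/11 ≈ -95.273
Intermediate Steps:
h(v, d) = d + v
B = 8 (B = -4 - (-12) = -4 - 1*(-12) = -4 + 12 = 8)
P(Z) = 8/Z
-48*h(-4, S(-5)) + P(11) = -48*(6 - 4) + 8/11 = -48*2 + 8*(1/11) = -96 + 8/11 = -1048/11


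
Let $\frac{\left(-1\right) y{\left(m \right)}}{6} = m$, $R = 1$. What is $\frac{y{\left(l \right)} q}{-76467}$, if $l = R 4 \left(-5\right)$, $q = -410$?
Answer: $\frac{16400}{25489} \approx 0.64341$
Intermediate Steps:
$l = -20$ ($l = 1 \cdot 4 \left(-5\right) = 4 \left(-5\right) = -20$)
$y{\left(m \right)} = - 6 m$
$\frac{y{\left(l \right)} q}{-76467} = \frac{\left(-6\right) \left(-20\right) \left(-410\right)}{-76467} = 120 \left(-410\right) \left(- \frac{1}{76467}\right) = \left(-49200\right) \left(- \frac{1}{76467}\right) = \frac{16400}{25489}$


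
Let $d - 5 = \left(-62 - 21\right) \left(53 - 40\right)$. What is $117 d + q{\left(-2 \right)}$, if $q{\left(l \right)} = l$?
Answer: $-125660$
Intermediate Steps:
$d = -1074$ ($d = 5 + \left(-62 - 21\right) \left(53 - 40\right) = 5 - 1079 = -1074$)
$117 d + q{\left(-2 \right)} = 117 \left(-1074\right) - 2 = -125658 - 2 = -125660$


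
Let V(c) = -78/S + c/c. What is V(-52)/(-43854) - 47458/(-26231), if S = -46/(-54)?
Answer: 47922771209/26457688302 ≈ 1.8113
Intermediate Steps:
S = 23/27 (S = -46*(-1/54) = 23/27 ≈ 0.85185)
V(c) = -2083/23 (V(c) = -78/23/27 + c/c = -78*27/23 + 1 = -2106/23 + 1 = -2083/23)
V(-52)/(-43854) - 47458/(-26231) = -2083/23/(-43854) - 47458/(-26231) = -2083/23*(-1/43854) - 47458*(-1/26231) = 2083/1008642 + 47458/26231 = 47922771209/26457688302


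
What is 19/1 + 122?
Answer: 141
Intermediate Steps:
19/1 + 122 = 19*1 + 122 = 19 + 122 = 141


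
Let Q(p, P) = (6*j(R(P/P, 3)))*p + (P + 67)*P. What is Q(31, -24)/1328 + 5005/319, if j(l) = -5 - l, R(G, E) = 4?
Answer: 262883/19256 ≈ 13.652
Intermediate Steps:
Q(p, P) = -54*p + P*(67 + P) (Q(p, P) = (6*(-5 - 1*4))*p + (P + 67)*P = (6*(-5 - 4))*p + (67 + P)*P = (6*(-9))*p + P*(67 + P) = -54*p + P*(67 + P))
Q(31, -24)/1328 + 5005/319 = ((-24)² - 54*31 + 67*(-24))/1328 + 5005/319 = (576 - 1674 - 1608)*(1/1328) + 5005*(1/319) = -2706*1/1328 + 455/29 = -1353/664 + 455/29 = 262883/19256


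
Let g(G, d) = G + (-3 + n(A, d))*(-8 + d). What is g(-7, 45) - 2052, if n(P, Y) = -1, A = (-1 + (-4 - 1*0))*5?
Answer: -2207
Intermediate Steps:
A = -25 (A = (-1 + (-4 + 0))*5 = (-1 - 4)*5 = -5*5 = -25)
g(G, d) = 32 + G - 4*d (g(G, d) = G + (-3 - 1)*(-8 + d) = G - 4*(-8 + d) = G + (32 - 4*d) = 32 + G - 4*d)
g(-7, 45) - 2052 = (32 - 7 - 4*45) - 2052 = (32 - 7 - 180) - 2052 = -155 - 2052 = -2207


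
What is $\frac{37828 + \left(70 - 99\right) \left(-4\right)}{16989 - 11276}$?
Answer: $\frac{37944}{5713} \approx 6.6417$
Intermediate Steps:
$\frac{37828 + \left(70 - 99\right) \left(-4\right)}{16989 - 11276} = \frac{37828 - -116}{5713} = \left(37828 + 116\right) \frac{1}{5713} = 37944 \cdot \frac{1}{5713} = \frac{37944}{5713}$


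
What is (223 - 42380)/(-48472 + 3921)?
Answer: 42157/44551 ≈ 0.94626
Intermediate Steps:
(223 - 42380)/(-48472 + 3921) = -42157/(-44551) = -42157*(-1/44551) = 42157/44551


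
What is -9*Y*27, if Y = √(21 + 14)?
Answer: -243*√35 ≈ -1437.6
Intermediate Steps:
Y = √35 ≈ 5.9161
-9*Y*27 = -9*√35*27 = -243*√35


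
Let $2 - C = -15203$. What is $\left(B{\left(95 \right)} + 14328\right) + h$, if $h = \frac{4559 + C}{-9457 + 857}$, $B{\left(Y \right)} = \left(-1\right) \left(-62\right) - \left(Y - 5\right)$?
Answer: $\frac{30740059}{2150} \approx 14298.0$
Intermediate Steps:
$C = 15205$ ($C = 2 - -15203 = 2 + 15203 = 15205$)
$B{\left(Y \right)} = 67 - Y$ ($B{\left(Y \right)} = 62 - \left(Y - 5\right) = 62 - \left(-5 + Y\right) = 67 - Y$)
$h = - \frac{4941}{2150}$ ($h = \frac{4559 + 15205}{-9457 + 857} = \frac{19764}{-8600} = 19764 \left(- \frac{1}{8600}\right) = - \frac{4941}{2150} \approx -2.2981$)
$\left(B{\left(95 \right)} + 14328\right) + h = \left(\left(67 - 95\right) + 14328\right) - \frac{4941}{2150} = \left(-28 + 14328\right) - \frac{4941}{2150} = 14300 - \frac{4941}{2150} = \frac{30740059}{2150}$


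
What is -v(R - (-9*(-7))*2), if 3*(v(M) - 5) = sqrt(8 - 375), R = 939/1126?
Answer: -5 - I*sqrt(367)/3 ≈ -5.0 - 6.3857*I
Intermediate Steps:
R = 939/1126 (R = 939*(1/1126) = 939/1126 ≈ 0.83393)
v(M) = 5 + I*sqrt(367)/3 (v(M) = 5 + sqrt(8 - 375)/3 = 5 + sqrt(-367)/3 = 5 + (I*sqrt(367))/3 = 5 + I*sqrt(367)/3)
-v(R - (-9*(-7))*2) = -(5 + I*sqrt(367)/3) = -5 - I*sqrt(367)/3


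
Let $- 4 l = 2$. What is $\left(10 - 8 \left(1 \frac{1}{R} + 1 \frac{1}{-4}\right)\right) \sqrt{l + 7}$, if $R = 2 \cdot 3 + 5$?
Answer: $\frac{62 \sqrt{26}}{11} \approx 28.74$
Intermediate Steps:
$l = - \frac{1}{2}$ ($l = \left(- \frac{1}{4}\right) 2 = - \frac{1}{2} \approx -0.5$)
$R = 11$ ($R = 6 + 5 = 11$)
$\left(10 - 8 \left(1 \frac{1}{R} + 1 \frac{1}{-4}\right)\right) \sqrt{l + 7} = \left(10 - 8 \left(1 \cdot \frac{1}{11} + 1 \frac{1}{-4}\right)\right) \sqrt{- \frac{1}{2} + 7} = \left(10 - 8 \left(1 \cdot \frac{1}{11} + 1 \left(- \frac{1}{4}\right)\right)\right) \sqrt{\frac{13}{2}} = \left(10 - 8 \left(\frac{1}{11} - \frac{1}{4}\right)\right) \frac{\sqrt{26}}{2} = \left(10 - - \frac{14}{11}\right) \frac{\sqrt{26}}{2} = \left(10 + \frac{14}{11}\right) \frac{\sqrt{26}}{2} = \frac{124 \frac{\sqrt{26}}{2}}{11} = \frac{62 \sqrt{26}}{11}$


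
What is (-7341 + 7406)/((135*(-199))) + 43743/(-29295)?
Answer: -1245566/832815 ≈ -1.4956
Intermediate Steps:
(-7341 + 7406)/((135*(-199))) + 43743/(-29295) = 65/(-26865) + 43743*(-1/29295) = 65*(-1/26865) - 2083/1395 = -13/5373 - 2083/1395 = -1245566/832815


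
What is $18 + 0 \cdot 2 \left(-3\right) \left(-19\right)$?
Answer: $18$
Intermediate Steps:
$18 + 0 \cdot 2 \left(-3\right) \left(-19\right) = 18 + 0 \left(-3\right) \left(-19\right) = 18 + 0 \left(-19\right) = 18 + 0 = 18$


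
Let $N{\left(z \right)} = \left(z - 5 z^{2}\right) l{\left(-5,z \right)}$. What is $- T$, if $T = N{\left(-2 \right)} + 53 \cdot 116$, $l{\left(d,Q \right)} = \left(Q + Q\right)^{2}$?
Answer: $-5796$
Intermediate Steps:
$l{\left(d,Q \right)} = 4 Q^{2}$ ($l{\left(d,Q \right)} = \left(2 Q\right)^{2} = 4 Q^{2}$)
$N{\left(z \right)} = 4 z^{2} \left(z - 5 z^{2}\right)$ ($N{\left(z \right)} = \left(z - 5 z^{2}\right) 4 z^{2} = 4 z^{2} \left(z - 5 z^{2}\right)$)
$T = 5796$ ($T = \left(-2\right)^{3} \left(4 - -40\right) + 53 \cdot 116 = - 8 \left(4 + 40\right) + 6148 = \left(-8\right) 44 + 6148 = -352 + 6148 = 5796$)
$- T = \left(-1\right) 5796 = -5796$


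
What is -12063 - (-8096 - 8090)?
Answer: 4123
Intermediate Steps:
-12063 - (-8096 - 8090) = -12063 - 1*(-16186) = -12063 + 16186 = 4123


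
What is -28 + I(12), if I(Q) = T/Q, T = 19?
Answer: -317/12 ≈ -26.417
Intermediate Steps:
I(Q) = 19/Q
-28 + I(12) = -28 + 19/12 = -317/12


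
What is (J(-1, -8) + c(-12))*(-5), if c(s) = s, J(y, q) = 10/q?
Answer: 265/4 ≈ 66.250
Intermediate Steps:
(J(-1, -8) + c(-12))*(-5) = (10/(-8) - 12)*(-5) = (10*(-1/8) - 12)*(-5) = (-5/4 - 12)*(-5) = -53/4*(-5) = 265/4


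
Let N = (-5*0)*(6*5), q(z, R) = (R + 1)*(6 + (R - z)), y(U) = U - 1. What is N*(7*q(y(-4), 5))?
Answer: 0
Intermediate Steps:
y(U) = -1 + U
q(z, R) = (1 + R)*(6 + R - z)
N = 0 (N = 0*30 = 0)
N*(7*q(y(-4), 5)) = 0*(7*(6 + 5² - (-1 - 4) + 7*5 - 1*5*(-1 - 4))) = 0*(7*(6 + 25 - 1*(-5) + 35 - 1*5*(-5))) = 0*(7*(6 + 25 + 5 + 35 + 25)) = 0*(7*96) = 0*672 = 0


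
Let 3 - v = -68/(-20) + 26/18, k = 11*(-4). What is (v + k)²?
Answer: 4255969/2025 ≈ 2101.7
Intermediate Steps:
k = -44
v = -83/45 (v = 3 - (-68/(-20) + 26/18) = 3 - (-68*(-1/20) + 26*(1/18)) = 3 - (17/5 + 13/9) = 3 - 1*218/45 = 3 - 218/45 = -83/45 ≈ -1.8444)
(v + k)² = (-83/45 - 44)² = (-2063/45)² = 4255969/2025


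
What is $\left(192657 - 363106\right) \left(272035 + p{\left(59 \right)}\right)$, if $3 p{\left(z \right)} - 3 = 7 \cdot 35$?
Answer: $- \frac{139146552497}{3} \approx -4.6382 \cdot 10^{10}$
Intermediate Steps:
$p{\left(z \right)} = \frac{248}{3}$ ($p{\left(z \right)} = 1 + \frac{7 \cdot 35}{3} = 1 + \frac{1}{3} \cdot 245 = 1 + \frac{245}{3} = \frac{248}{3}$)
$\left(192657 - 363106\right) \left(272035 + p{\left(59 \right)}\right) = \left(192657 - 363106\right) \left(272035 + \frac{248}{3}\right) = \left(-170449\right) \frac{816353}{3} = - \frac{139146552497}{3}$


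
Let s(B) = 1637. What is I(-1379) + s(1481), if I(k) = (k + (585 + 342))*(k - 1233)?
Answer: 1182261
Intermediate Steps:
I(k) = (-1233 + k)*(927 + k) (I(k) = (k + 927)*(-1233 + k) = (927 + k)*(-1233 + k) = (-1233 + k)*(927 + k))
I(-1379) + s(1481) = (-1142991 + (-1379)² - 306*(-1379)) + 1637 = (-1142991 + 1901641 + 421974) + 1637 = 1180624 + 1637 = 1182261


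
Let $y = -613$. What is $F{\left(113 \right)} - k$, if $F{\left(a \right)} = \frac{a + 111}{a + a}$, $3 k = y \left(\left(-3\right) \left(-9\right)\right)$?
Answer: $\frac{623533}{113} \approx 5518.0$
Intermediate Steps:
$k = -5517$ ($k = \frac{\left(-613\right) \left(\left(-3\right) \left(-9\right)\right)}{3} = \frac{\left(-613\right) 27}{3} = \frac{1}{3} \left(-16551\right) = -5517$)
$F{\left(a \right)} = \frac{111 + a}{2 a}$
$F{\left(113 \right)} - k = \frac{111 + 113}{2 \cdot 113} - -5517 = \frac{1}{2} \cdot \frac{1}{113} \cdot 224 + 5517 = \frac{112}{113} + 5517 = \frac{623533}{113}$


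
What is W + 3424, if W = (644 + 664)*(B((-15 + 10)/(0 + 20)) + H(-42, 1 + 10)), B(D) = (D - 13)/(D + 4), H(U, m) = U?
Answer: -280668/5 ≈ -56134.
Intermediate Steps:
B(D) = (-13 + D)/(4 + D)
W = -297788/5 (W = (644 + 664)*((-13 + (-15 + 10)/(0 + 20))/(4 + (-15 + 10)/(0 + 20)) - 42) = 1308*((-13 - 5/20)/(4 - 5/20) - 42) = 1308*((-13 - 5*1/20)/(4 - 5*1/20) - 42) = 1308*((-13 - ¼)/(4 - ¼) - 42) = 1308*(-53/4/(15/4) - 42) = 1308*((4/15)*(-53/4) - 42) = 1308*(-53/15 - 42) = 1308*(-683/15) = -297788/5 ≈ -59558.)
W + 3424 = -297788/5 + 3424 = -280668/5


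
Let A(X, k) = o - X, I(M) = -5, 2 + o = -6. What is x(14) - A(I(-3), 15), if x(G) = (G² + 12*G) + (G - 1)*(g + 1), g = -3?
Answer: 341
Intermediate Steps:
o = -8 (o = -2 - 6 = -8)
A(X, k) = -8 - X
x(G) = 2 + G² + 10*G (x(G) = (G² + 12*G) + (G - 1)*(-3 + 1) = (G² + 12*G) + (-1 + G)*(-2) = (G² + 12*G) + (2 - 2*G) = 2 + G² + 10*G)
x(14) - A(I(-3), 15) = (2 + 14² + 10*14) - (-8 - 1*(-5)) = (2 + 196 + 140) - (-8 + 5) = 338 - 1*(-3) = 338 + 3 = 341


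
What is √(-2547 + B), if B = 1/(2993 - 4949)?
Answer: 11*I*√20133597/978 ≈ 50.468*I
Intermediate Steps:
B = -1/1956 (B = 1/(-1956) = -1/1956 ≈ -0.00051125)
√(-2547 + B) = √(-2547 - 1/1956) = √(-4981933/1956) = 11*I*√20133597/978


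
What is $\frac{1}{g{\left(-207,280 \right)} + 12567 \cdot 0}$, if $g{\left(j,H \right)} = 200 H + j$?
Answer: $\frac{1}{55793} \approx 1.7923 \cdot 10^{-5}$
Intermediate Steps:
$g{\left(j,H \right)} = j + 200 H$
$\frac{1}{g{\left(-207,280 \right)} + 12567 \cdot 0} = \frac{1}{\left(-207 + 200 \cdot 280\right) + 12567 \cdot 0} = \frac{1}{\left(-207 + 56000\right) + 0} = \frac{1}{55793 + 0} = \frac{1}{55793}$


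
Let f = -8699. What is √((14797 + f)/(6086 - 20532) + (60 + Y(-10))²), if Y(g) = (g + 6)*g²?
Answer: √6031029849473/7223 ≈ 340.00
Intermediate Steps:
Y(g) = g²*(6 + g) (Y(g) = (6 + g)*g² = g²*(6 + g))
√((14797 + f)/(6086 - 20532) + (60 + Y(-10))²) = √((14797 - 8699)/(6086 - 20532) + (60 + (-10)²*(6 - 10))²) = √(6098/(-14446) + (60 + 100*(-4))²) = √(6098*(-1/14446) + (60 - 400)²) = √(-3049/7223 + (-340)²) = √(-3049/7223 + 115600) = √(834975751/7223) = √6031029849473/7223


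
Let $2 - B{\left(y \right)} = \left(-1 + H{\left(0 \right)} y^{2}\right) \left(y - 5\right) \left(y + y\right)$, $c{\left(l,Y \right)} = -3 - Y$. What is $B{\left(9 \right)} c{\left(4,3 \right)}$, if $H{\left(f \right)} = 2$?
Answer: $69540$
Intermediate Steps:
$B{\left(y \right)} = 2 - 2 y \left(-1 + 2 y^{2}\right) \left(-5 + y\right)$ ($B{\left(y \right)} = 2 - \left(-1 + 2 y^{2}\right) \left(y - 5\right) \left(y + y\right) = 2 - \left(-1 + 2 y^{2}\right) \left(-5 + y\right) 2 y = 2 - \left(-1 + 2 y^{2}\right) 2 y \left(-5 + y\right) = 2 - 2 y \left(-1 + 2 y^{2}\right) \left(-5 + y\right)$)
$B{\left(9 \right)} c{\left(4,3 \right)} = \left(2 - 90 - 4 \cdot 9^{4} + 2 \cdot 9^{2} + 20 \cdot 9^{3}\right) \left(-3 - 3\right) = \left(2 - 90 - 26244 + 2 \cdot 81 + 20 \cdot 729\right) \left(-3 - 3\right) = \left(2 - 90 - 26244 + 162 + 14580\right) \left(-6\right) = \left(-11590\right) \left(-6\right) = 69540$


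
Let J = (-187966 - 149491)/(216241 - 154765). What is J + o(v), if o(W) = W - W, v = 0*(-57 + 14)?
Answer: -337457/61476 ≈ -5.4893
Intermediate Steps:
J = -337457/61476 ≈ -5.4893
v = 0 (v = 0*(-43) = 0)
o(W) = 0
J + o(v) = -337457/61476 + 0 = -337457/61476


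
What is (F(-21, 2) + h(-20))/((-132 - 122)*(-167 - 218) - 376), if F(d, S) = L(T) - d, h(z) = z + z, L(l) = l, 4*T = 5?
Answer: -71/389656 ≈ -0.00018221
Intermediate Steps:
T = 5/4 (T = (¼)*5 = 5/4 ≈ 1.2500)
h(z) = 2*z
F(d, S) = 5/4 - d
(F(-21, 2) + h(-20))/((-132 - 122)*(-167 - 218) - 376) = ((5/4 - 1*(-21)) + 2*(-20))/((-132 - 122)*(-167 - 218) - 376) = ((5/4 + 21) - 40)/(-254*(-385) - 376) = (89/4 - 40)/(97790 - 376) = -71/4/97414 = -71/4*1/97414 = -71/389656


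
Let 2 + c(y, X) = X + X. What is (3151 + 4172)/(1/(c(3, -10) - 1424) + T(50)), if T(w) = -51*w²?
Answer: -10589058/184365001 ≈ -0.057435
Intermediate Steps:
c(y, X) = -2 + 2*X (c(y, X) = -2 + (X + X) = -2 + 2*X)
(3151 + 4172)/(1/(c(3, -10) - 1424) + T(50)) = (3151 + 4172)/(1/((-2 + 2*(-10)) - 1424) - 51*50²) = 7323/(1/((-2 - 20) - 1424) - 51*2500) = 7323/(1/(-22 - 1424) - 127500) = 7323/(1/(-1446) - 127500) = 7323/(-1/1446 - 127500) = 7323/(-184365001/1446) = 7323*(-1446/184365001) = -10589058/184365001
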